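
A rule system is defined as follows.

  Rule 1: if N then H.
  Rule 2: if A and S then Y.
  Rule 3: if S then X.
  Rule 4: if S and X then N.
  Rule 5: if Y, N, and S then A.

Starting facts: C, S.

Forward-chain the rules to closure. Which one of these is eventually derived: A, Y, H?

S holds, so X follows (Rule 3).
S and X hold, so N follows (Rule 4).
N holds, so H follows (Rule 1).
Y would need A and S (Rule 2), but A is never established. A would need Y, N, and S (Rule 5), but Y is never established.

H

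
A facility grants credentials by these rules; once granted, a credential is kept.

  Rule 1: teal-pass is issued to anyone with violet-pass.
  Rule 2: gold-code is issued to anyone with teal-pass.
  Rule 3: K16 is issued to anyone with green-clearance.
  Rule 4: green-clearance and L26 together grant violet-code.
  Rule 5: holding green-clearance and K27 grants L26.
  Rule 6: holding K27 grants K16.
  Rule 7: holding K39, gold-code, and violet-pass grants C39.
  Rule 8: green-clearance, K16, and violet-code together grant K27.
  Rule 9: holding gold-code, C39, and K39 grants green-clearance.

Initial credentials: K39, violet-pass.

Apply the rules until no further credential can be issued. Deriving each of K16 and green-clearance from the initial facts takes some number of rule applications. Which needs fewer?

green-clearance

green-clearance: Holding violet-pass grants teal-pass (Rule 1). Holding teal-pass grants gold-code (Rule 2). Holding K39, gold-code, and violet-pass grants C39 (Rule 7). Holding gold-code, C39, and K39 grants green-clearance (Rule 9). [4 rule applications]
K16: Holding violet-pass grants teal-pass (Rule 1). Holding teal-pass grants gold-code (Rule 2). Holding K39, gold-code, and violet-pass grants C39 (Rule 7). Holding gold-code, C39, and K39 grants green-clearance (Rule 9). Holding green-clearance grants K16 (Rule 3). [5 rule applications]
green-clearance needs fewer.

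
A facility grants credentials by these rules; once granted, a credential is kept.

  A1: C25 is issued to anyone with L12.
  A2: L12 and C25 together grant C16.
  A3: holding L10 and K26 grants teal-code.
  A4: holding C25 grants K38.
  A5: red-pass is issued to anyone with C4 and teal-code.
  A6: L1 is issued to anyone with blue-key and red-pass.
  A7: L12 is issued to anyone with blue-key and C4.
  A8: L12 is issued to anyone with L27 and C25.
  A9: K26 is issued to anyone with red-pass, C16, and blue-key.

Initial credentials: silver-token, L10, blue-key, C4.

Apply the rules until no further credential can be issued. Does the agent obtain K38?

Yes

Holding blue-key and C4 grants L12 (A7).
Holding L12 grants C25 (A1).
Holding C25 grants K38 (A4).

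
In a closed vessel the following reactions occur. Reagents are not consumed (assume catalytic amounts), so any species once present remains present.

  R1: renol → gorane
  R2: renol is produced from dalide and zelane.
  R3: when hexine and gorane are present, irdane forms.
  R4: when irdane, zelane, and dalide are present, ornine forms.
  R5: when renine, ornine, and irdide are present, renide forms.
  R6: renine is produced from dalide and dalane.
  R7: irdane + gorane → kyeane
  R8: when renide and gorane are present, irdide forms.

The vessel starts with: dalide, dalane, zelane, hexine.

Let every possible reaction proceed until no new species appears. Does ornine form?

Yes

dalide and zelane present → renol forms (R2).
renol present → gorane forms (R1).
hexine and gorane present → irdane forms (R3).
irdane, zelane, and dalide present → ornine forms (R4).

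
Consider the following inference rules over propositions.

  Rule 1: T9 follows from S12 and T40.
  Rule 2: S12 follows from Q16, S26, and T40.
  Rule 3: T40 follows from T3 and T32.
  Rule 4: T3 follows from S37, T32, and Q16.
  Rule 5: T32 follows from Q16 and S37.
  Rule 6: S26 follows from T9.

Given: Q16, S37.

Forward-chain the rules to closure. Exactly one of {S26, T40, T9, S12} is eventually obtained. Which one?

Q16 and S37 hold, so T32 follows (Rule 5).
S37, T32, and Q16 hold, so T3 follows (Rule 4).
From T3 and T32, Rule 3 gives T40.
S26 would need T9 (Rule 6), but T9 is never established. S12 would need Q16, S26, and T40 (Rule 2), but S26 is never established. T9 would need S12 and T40 (Rule 1), but S12 is never established.

T40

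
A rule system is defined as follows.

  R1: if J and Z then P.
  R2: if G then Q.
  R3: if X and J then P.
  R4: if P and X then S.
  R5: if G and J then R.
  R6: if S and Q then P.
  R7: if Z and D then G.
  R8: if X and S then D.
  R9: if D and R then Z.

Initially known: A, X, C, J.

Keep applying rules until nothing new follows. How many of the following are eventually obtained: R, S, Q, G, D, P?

3

From X and J, R3 gives P.
From P and X, R4 gives S.
X and S hold, so D follows (R8).
R would need G and J (R5), but G is never established.
S: reached.
Q would need G (R2), but G is never established.
G would need Z and D (R7), but Z is never established.
D: reached.
P: reached.
Reached: S, D, and P — 3 of the 6.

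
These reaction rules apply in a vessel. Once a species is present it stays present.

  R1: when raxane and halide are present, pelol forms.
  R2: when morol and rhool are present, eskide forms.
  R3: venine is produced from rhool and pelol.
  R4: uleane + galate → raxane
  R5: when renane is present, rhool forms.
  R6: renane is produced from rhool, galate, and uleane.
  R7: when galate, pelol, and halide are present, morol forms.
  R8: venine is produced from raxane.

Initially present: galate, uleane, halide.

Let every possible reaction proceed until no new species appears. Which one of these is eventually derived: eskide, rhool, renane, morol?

morol

uleane and galate present → raxane forms (R4).
raxane and halide present → pelol forms (R1).
galate, pelol, and halide present → morol forms (R7).
eskide would need morol and rhool (R2), but rhool never forms. rhool would need renane (R5), but renane never forms. renane would need rhool, galate, and uleane (R6), but rhool never forms.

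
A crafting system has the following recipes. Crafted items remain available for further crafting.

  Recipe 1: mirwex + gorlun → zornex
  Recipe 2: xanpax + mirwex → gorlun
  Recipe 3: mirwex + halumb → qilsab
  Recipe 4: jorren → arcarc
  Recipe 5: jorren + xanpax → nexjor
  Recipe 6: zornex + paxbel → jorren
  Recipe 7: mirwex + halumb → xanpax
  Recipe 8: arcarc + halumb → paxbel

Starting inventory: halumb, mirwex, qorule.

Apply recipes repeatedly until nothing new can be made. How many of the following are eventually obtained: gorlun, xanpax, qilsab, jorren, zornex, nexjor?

4

Using Recipe 3, mirwex and halumb make qilsab.
Using Recipe 7, mirwex and halumb make xanpax.
Using Recipe 2, xanpax and mirwex make gorlun.
Using Recipe 1, mirwex and gorlun make zornex.
gorlun: reached.
xanpax: reached.
qilsab: reached.
jorren would need zornex and paxbel (Recipe 6), but paxbel is never obtained.
zornex: reached.
nexjor would need jorren and xanpax (Recipe 5), but jorren is never obtained.
Reached: gorlun, xanpax, qilsab, and zornex — 4 of the 6.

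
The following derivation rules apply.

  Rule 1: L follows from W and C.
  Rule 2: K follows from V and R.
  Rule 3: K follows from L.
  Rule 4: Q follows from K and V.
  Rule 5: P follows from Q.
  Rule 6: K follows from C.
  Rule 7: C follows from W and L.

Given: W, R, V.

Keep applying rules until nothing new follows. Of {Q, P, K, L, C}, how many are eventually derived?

3

V and R hold, so K follows (Rule 2).
K and V hold, so Q follows (Rule 4).
Q holds, so P follows (Rule 5).
Q: reached.
P: reached.
K: reached.
L would need W and C (Rule 1), but C is never established.
C would need W and L (Rule 7), but L is never established.
Reached: Q, P, and K — 3 of the 5.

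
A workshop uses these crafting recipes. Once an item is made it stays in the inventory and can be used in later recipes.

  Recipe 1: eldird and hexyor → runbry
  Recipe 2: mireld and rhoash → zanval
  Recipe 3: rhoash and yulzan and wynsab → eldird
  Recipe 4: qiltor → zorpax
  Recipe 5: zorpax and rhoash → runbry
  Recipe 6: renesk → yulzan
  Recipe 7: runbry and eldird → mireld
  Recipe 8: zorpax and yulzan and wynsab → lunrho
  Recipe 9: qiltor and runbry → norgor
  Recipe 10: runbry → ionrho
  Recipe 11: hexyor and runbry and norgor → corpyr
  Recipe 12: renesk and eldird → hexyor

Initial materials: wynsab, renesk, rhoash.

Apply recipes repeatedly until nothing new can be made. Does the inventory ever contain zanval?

Yes

Using Recipe 6, renesk makes yulzan.
Using Recipe 3, rhoash, yulzan, and wynsab make eldird.
Using Recipe 12, renesk and eldird make hexyor.
Using Recipe 1, eldird and hexyor make runbry.
runbry and eldird → mireld (Recipe 7).
mireld and rhoash → zanval (Recipe 2).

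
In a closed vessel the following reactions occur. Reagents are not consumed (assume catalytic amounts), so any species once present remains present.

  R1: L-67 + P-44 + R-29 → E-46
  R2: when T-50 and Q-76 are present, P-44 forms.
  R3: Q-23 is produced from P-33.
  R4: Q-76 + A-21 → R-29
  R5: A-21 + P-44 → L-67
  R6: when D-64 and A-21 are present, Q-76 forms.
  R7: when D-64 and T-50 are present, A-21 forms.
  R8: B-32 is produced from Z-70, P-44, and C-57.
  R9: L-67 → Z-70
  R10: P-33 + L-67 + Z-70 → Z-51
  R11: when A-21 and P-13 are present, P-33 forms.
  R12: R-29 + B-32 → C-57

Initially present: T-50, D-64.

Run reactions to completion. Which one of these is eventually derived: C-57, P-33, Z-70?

D-64 and T-50 present → A-21 forms (R7).
D-64 and A-21 present → Q-76 forms (R6).
T-50 and Q-76 present → P-44 forms (R2).
A-21 and P-44 present → L-67 forms (R5).
L-67 present → Z-70 forms (R9).
C-57 would need R-29 and B-32 (R12), but B-32 never forms. P-33 would need A-21 and P-13 (R11), but P-13 never forms.

Z-70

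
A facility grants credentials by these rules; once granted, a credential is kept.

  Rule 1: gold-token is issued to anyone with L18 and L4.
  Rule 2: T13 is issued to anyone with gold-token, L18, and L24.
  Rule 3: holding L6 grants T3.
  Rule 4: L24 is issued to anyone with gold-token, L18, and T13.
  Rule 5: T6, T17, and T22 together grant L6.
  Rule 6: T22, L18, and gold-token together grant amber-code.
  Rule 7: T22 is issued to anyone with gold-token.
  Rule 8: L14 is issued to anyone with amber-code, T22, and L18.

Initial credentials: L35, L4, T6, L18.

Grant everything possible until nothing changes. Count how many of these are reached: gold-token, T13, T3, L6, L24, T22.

Holding L18 and L4 grants gold-token (Rule 1).
Holding gold-token grants T22 (Rule 7).
gold-token: reached.
T13 would need gold-token, L18, and L24 (Rule 2), but L24 is never granted.
T3 would need L6 (Rule 3), but L6 is never granted.
L6 would need T6, T17, and T22 (Rule 5), but T17 is never granted.
L24 would need gold-token, L18, and T13 (Rule 4), but T13 is never granted.
T22: reached.
Reached: gold-token and T22 — 2 of the 6.

2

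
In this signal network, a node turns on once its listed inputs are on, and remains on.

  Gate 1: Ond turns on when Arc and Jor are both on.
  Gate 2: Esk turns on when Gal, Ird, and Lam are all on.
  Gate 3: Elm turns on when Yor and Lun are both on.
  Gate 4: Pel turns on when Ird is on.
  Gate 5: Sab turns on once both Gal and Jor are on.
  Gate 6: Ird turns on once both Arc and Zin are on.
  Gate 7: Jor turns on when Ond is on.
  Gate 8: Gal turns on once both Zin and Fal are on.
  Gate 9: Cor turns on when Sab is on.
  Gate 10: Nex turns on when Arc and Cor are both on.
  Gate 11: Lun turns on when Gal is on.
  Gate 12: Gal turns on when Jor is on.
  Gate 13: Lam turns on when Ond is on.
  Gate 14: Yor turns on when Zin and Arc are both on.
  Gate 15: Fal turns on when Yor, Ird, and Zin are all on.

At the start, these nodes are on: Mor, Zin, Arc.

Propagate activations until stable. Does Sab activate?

Sab would need Gal and Jor (Gate 5), but Jor never turns on.

No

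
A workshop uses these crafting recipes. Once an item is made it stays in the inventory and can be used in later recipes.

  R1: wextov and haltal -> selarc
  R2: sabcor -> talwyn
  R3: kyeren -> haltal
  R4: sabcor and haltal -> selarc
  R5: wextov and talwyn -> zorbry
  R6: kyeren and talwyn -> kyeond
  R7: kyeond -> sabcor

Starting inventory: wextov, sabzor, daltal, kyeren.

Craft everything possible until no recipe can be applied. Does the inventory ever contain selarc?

kyeren -> haltal (R3).
Using R1, wextov and haltal make selarc.

Yes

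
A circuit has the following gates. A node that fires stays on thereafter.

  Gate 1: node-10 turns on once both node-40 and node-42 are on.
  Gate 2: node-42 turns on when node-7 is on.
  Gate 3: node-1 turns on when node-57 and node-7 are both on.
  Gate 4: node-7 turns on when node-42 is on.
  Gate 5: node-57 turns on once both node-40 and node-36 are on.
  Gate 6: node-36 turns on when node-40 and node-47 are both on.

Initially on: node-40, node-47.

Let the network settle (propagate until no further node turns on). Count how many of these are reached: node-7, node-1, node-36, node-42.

node-40 and node-47 are on, so node-36 turns on (Gate 6).
node-7 would need node-42 (Gate 4), but node-42 never turns on.
node-1 would need node-57 and node-7 (Gate 3), but node-7 never turns on.
node-36: reached.
node-42 would need node-7 (Gate 2), but node-7 never turns on.
Reached: node-36 — 1 of the 4.

1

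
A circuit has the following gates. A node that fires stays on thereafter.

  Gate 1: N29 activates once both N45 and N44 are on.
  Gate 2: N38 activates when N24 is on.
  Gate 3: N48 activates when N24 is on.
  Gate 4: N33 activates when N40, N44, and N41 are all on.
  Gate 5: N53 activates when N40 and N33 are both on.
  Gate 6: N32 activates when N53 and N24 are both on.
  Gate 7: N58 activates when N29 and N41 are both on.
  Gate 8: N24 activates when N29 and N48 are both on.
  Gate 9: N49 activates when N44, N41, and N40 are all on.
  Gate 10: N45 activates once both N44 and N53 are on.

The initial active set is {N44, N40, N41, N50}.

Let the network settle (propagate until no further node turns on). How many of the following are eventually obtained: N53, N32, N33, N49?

Gate 4: N40, N44, and N41 on → N33 on.
Gate 9: N44, N41, and N40 on → N49 on.
N40 and N33 are on, so N53 activates (Gate 5).
N53: reached.
N32 would need N53 and N24 (Gate 6), but N24 never turns on.
N33: reached.
N49: reached.
Reached: N53, N33, and N49 — 3 of the 4.

3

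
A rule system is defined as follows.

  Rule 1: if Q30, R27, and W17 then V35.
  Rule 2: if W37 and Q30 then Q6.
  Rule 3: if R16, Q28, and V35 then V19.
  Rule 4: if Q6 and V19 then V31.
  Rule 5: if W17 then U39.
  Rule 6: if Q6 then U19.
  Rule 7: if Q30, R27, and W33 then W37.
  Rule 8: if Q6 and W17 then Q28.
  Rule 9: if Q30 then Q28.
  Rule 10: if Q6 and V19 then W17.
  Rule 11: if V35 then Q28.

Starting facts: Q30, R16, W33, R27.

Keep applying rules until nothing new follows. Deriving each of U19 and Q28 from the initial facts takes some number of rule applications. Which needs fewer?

Q28: From Q30, Rule 9 gives Q28. [1 rule application]
U19: Q30, R27, and W33 hold, so W37 follows (Rule 7). W37 and Q30 hold, so Q6 follows (Rule 2). Q6 holds, so U19 follows (Rule 6). [3 rule applications]
Q28 needs fewer.

Q28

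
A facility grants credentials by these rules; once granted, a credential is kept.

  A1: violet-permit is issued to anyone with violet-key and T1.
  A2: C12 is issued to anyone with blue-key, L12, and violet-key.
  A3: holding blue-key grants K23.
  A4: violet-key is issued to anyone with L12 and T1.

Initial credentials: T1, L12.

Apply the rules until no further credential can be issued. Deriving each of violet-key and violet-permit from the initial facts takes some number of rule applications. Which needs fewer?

violet-key: Holding L12 and T1 grants violet-key (A4). [1 rule application]
violet-permit: Holding L12 and T1 grants violet-key (A4). Holding violet-key and T1 grants violet-permit (A1). [2 rule applications]
violet-key needs fewer.

violet-key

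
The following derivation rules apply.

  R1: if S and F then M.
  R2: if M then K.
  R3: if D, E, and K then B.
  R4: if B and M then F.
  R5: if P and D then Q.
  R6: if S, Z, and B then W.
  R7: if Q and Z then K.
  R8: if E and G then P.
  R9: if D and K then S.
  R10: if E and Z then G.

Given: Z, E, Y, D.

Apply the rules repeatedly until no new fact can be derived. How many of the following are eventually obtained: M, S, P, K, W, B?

5

From E and Z, R10 gives G.
From E and G, R8 gives P.
From P and D, R5 gives Q.
Q and Z hold, so K follows (R7).
D and K hold, so S follows (R9).
D, E, and K hold, so B follows (R3).
From S, Z, and B, R6 gives W.
M would need S and F (R1), but F is never established.
S: reached.
P: reached.
K: reached.
W: reached.
B: reached.
Reached: S, P, K, W, and B — 5 of the 6.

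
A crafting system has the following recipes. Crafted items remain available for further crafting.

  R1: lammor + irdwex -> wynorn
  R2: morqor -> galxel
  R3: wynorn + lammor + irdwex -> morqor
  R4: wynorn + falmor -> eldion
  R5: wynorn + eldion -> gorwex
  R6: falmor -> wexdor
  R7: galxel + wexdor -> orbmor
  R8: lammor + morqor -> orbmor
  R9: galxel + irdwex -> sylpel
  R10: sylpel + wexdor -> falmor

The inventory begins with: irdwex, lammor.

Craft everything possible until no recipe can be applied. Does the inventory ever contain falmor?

No

falmor would need sylpel and wexdor (R10), but wexdor is never obtained.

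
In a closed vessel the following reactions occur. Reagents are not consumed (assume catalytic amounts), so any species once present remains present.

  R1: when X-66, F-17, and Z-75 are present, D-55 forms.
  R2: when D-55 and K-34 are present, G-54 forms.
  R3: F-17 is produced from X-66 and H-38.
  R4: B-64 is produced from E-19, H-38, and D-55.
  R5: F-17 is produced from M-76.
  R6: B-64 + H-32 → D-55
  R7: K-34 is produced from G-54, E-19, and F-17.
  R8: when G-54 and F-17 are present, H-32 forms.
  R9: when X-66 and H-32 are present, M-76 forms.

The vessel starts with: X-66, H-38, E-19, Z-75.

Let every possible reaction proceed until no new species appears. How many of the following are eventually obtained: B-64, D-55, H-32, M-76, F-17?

3

X-66 and H-38 present → F-17 forms (R3).
X-66, F-17, and Z-75 present → D-55 forms (R1).
E-19, H-38, and D-55 present → B-64 forms (R4).
B-64: reached.
D-55: reached.
H-32 would need G-54 and F-17 (R8), but G-54 never forms.
M-76 would need X-66 and H-32 (R9), but H-32 never forms.
F-17: reached.
Reached: B-64, D-55, and F-17 — 3 of the 5.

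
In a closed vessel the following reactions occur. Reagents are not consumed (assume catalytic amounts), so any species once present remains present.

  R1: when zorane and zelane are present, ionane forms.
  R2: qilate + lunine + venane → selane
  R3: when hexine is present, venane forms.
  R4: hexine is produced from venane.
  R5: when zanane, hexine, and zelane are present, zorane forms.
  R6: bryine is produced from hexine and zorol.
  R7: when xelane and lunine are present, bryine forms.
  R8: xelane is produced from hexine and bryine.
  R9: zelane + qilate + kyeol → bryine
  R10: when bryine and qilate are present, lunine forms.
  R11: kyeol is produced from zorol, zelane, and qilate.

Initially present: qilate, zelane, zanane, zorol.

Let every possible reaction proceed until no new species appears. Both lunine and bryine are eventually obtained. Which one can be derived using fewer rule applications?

bryine

bryine: zorol, zelane, and qilate present → kyeol forms (R11). zelane, qilate, and kyeol present → bryine forms (R9). [2 rule applications]
lunine: zorol, zelane, and qilate present → kyeol forms (R11). zelane, qilate, and kyeol present → bryine forms (R9). bryine and qilate present → lunine forms (R10). [3 rule applications]
bryine needs fewer.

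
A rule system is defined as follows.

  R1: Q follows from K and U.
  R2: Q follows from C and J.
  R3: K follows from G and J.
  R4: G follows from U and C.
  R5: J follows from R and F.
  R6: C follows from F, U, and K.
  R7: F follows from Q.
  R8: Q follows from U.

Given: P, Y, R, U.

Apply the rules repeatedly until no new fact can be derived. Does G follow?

No

G would need U and C (R4), but C is never established.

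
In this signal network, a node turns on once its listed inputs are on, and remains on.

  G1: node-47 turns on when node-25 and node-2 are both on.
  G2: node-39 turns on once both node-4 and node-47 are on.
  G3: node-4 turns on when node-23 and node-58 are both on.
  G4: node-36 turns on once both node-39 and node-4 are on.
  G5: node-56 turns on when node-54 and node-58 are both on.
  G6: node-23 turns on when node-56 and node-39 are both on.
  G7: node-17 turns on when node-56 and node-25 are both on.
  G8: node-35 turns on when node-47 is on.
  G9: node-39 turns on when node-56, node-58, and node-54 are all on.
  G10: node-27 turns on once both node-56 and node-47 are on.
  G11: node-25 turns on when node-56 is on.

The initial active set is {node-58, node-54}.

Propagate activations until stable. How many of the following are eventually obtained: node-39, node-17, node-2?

2

node-54 and node-58 are on, so node-56 turns on (G5).
node-56 is on, so node-25 turns on (G11).
node-56, node-58, and node-54 are on, so node-39 turns on (G9).
G7: node-56 and node-25 on → node-17 on.
node-39: reached.
node-17: reached.
No rule produces node-2, and it is not given.
Reached: node-39 and node-17 — 2 of the 3.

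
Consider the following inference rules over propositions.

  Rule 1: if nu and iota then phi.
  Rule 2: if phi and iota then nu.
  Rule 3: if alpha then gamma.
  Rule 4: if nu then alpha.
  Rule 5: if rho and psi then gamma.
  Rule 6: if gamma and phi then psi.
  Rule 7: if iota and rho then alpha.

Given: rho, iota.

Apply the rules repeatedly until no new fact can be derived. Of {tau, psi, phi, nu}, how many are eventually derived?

0

No rule produces tau, and it is not given.
psi would need gamma and phi (Rule 6), but phi is never established.
phi would need nu and iota (Rule 1), but nu is never established.
nu would need phi and iota (Rule 2), but phi is never established.
None of the 4 are reached.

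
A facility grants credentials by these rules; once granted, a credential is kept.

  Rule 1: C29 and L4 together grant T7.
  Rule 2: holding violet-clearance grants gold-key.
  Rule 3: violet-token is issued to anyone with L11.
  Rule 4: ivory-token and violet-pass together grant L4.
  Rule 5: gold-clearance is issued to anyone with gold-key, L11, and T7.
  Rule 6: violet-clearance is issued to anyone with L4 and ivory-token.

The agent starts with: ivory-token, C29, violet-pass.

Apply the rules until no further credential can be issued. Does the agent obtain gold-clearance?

gold-clearance would need gold-key, L11, and T7 (Rule 5), but L11 is never granted.

No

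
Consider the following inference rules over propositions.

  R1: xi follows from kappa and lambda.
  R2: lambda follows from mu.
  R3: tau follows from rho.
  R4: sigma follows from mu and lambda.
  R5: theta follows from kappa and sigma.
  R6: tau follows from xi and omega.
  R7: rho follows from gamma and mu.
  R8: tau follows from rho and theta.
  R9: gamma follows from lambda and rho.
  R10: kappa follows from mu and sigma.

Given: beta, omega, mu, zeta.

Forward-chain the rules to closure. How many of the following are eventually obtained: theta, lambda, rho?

mu holds, so lambda follows (R2).
mu and lambda hold, so sigma follows (R4).
mu and sigma hold, so kappa follows (R10).
kappa and sigma hold, so theta follows (R5).
theta: reached.
lambda: reached.
rho would need gamma and mu (R7), but gamma is never established.
Reached: theta and lambda — 2 of the 3.

2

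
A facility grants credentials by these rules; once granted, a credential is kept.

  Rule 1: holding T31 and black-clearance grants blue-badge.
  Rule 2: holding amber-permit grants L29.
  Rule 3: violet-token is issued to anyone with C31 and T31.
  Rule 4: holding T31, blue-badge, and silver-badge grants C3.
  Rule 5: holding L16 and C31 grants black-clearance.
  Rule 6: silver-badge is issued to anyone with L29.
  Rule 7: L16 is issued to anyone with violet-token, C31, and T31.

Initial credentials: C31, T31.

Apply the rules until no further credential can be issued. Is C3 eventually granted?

C3 would need T31, blue-badge, and silver-badge (Rule 4), but silver-badge is never granted.

No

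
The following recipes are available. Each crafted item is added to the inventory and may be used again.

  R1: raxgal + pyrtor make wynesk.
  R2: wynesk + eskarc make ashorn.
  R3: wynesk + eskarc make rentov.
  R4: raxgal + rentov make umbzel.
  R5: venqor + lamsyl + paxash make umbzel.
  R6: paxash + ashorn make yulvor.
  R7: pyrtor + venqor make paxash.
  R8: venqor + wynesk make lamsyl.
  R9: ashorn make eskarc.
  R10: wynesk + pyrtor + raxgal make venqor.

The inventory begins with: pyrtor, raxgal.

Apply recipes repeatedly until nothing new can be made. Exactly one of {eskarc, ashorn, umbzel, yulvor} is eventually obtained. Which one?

umbzel

raxgal + pyrtor → wynesk (R1).
Using R10, wynesk, pyrtor, and raxgal make venqor.
Using R8, venqor and wynesk make lamsyl.
pyrtor + venqor → paxash (R7).
Using R5, venqor, lamsyl, and paxash make umbzel.
ashorn would need wynesk and eskarc (R2), but eskarc is never obtained. yulvor would need paxash and ashorn (R6), but ashorn is never obtained. eskarc would need ashorn (R9), but ashorn is never obtained.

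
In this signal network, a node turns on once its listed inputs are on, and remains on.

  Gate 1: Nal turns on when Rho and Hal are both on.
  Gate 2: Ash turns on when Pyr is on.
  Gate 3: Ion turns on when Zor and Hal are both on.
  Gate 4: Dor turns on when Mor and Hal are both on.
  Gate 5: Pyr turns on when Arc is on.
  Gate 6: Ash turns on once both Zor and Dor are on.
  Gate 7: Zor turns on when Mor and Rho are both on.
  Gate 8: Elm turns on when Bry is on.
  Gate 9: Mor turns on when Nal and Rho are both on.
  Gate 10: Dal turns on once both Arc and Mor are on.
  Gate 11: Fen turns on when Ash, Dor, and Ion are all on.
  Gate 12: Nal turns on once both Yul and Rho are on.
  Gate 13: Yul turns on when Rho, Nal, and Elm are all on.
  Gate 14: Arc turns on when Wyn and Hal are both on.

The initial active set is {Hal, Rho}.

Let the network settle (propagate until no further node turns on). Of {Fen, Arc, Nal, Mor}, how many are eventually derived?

3

Gate 1: Rho and Hal on → Nal on.
Gate 9: Nal and Rho on → Mor on.
Gate 4: Mor and Hal on → Dor on.
Gate 7: Mor and Rho on → Zor on.
Gate 3: Zor and Hal on → Ion on.
Zor and Dor are on, so Ash turns on (Gate 6).
Ash, Dor, and Ion are on, so Fen turns on (Gate 11).
Fen: reached.
Arc would need Wyn and Hal (Gate 14), but Wyn never turns on.
Nal: reached.
Mor: reached.
Reached: Fen, Nal, and Mor — 3 of the 4.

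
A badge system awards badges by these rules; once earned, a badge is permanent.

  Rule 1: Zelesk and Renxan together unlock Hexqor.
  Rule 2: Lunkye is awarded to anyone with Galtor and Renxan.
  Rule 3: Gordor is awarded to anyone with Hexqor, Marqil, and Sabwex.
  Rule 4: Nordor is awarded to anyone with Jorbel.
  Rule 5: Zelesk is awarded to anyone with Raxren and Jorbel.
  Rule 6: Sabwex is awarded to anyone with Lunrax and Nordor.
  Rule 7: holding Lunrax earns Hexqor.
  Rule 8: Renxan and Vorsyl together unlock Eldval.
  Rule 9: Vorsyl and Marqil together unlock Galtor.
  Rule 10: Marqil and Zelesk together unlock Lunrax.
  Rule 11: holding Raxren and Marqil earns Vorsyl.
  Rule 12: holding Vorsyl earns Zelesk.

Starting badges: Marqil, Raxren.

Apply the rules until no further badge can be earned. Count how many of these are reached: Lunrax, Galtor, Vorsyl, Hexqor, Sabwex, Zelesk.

5

With Raxren and Marqil, Vorsyl is earned (Rule 11).
With Vorsyl and Marqil, Galtor is earned (Rule 9).
With Vorsyl, Zelesk is earned (Rule 12).
With Marqil and Zelesk, Lunrax is earned (Rule 10).
With Lunrax, Hexqor is earned (Rule 7).
Lunrax: reached.
Galtor: reached.
Vorsyl: reached.
Hexqor: reached.
Sabwex would need Lunrax and Nordor (Rule 6), but Nordor is never earned.
Zelesk: reached.
Reached: Lunrax, Galtor, Vorsyl, Hexqor, and Zelesk — 5 of the 6.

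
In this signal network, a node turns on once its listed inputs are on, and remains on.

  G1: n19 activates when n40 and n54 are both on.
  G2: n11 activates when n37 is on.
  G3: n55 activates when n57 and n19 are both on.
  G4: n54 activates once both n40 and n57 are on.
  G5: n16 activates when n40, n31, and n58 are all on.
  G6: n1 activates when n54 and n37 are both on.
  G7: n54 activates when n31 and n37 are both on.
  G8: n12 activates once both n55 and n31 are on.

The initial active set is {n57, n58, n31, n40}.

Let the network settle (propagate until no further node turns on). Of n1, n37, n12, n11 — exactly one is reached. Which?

n12

G4: n40 and n57 on → n54 on.
G1: n40 and n54 on → n19 on.
G3: n57 and n19 on → n55 on.
G8: n55 and n31 on → n12 on.
n11 would need n37 (G2), but n37 never turns on. No rule produces n37, and it is not given. n1 would need n54 and n37 (G6), but n37 never turns on.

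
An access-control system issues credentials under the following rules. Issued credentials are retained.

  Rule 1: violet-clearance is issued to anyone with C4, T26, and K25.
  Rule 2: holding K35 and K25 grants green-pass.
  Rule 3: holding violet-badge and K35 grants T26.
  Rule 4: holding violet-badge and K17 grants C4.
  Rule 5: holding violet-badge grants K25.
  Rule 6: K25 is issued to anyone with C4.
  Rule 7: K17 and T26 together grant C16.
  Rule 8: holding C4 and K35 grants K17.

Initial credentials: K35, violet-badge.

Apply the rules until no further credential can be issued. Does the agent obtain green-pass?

Yes

Holding violet-badge grants K25 (Rule 5).
Holding K35 and K25 grants green-pass (Rule 2).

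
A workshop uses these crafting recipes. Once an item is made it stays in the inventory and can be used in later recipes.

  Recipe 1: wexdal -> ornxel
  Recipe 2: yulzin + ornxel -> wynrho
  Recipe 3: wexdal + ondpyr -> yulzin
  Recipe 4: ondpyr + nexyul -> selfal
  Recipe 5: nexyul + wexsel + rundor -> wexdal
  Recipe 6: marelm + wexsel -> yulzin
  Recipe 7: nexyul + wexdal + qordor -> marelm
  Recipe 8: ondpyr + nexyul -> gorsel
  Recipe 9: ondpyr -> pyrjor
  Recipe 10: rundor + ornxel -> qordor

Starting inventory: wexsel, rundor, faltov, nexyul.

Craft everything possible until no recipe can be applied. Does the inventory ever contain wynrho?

Yes

Using Recipe 5, nexyul, wexsel, and rundor make wexdal.
Using Recipe 1, wexdal makes ornxel.
Using Recipe 10, rundor and ornxel make qordor.
nexyul + wexdal + qordor -> marelm (Recipe 7).
Using Recipe 6, marelm and wexsel make yulzin.
Using Recipe 2, yulzin and ornxel make wynrho.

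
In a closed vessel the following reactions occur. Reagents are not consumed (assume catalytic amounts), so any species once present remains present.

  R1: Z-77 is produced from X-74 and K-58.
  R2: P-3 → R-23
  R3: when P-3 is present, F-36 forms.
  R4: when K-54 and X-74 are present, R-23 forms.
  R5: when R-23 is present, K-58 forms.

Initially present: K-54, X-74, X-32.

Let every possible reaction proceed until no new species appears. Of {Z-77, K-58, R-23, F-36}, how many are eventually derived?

K-54 and X-74 present → R-23 forms (R4).
R-23 present → K-58 forms (R5).
X-74 and K-58 present → Z-77 forms (R1).
Z-77: reached.
K-58: reached.
R-23: reached.
F-36 would need P-3 (R3), but P-3 never forms.
Reached: Z-77, K-58, and R-23 — 3 of the 4.

3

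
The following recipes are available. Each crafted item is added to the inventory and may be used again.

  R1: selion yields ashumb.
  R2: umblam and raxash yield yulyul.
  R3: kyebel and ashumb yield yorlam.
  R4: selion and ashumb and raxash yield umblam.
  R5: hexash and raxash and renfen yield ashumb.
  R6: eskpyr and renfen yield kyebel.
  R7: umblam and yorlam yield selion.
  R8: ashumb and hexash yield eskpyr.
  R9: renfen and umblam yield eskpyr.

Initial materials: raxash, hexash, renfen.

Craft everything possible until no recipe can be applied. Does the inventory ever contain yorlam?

Yes

hexash and raxash and renfen → ashumb (R5).
ashumb and hexash → eskpyr (R8).
Using R6, eskpyr and renfen make kyebel.
kyebel and ashumb → yorlam (R3).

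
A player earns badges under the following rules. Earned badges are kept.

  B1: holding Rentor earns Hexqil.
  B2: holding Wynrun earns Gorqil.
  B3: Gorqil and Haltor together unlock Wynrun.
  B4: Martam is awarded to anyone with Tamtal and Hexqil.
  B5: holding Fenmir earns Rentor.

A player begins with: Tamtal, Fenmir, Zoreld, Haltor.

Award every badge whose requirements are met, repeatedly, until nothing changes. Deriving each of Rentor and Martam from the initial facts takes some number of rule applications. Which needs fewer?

Rentor: With Fenmir, Rentor is earned (B5). [1 rule application]
Martam: With Fenmir, Rentor is earned (B5). With Rentor, Hexqil is earned (B1). With Tamtal and Hexqil, Martam is earned (B4). [3 rule applications]
Rentor needs fewer.

Rentor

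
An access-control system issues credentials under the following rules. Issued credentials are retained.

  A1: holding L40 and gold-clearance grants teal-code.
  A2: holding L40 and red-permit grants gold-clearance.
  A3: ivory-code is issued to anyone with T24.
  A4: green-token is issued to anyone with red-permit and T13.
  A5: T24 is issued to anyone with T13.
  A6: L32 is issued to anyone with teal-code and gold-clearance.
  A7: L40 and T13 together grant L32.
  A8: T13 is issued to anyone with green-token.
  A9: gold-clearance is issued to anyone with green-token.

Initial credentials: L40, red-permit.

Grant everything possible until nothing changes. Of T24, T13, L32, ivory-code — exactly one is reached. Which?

Holding L40 and red-permit grants gold-clearance (A2).
Holding L40 and gold-clearance grants teal-code (A1).
Holding teal-code and gold-clearance grants L32 (A6).
T13 would need green-token (A8), but green-token is never granted. T24 would need T13 (A5), but T13 is never granted. ivory-code would need T24 (A3), but T24 is never granted.

L32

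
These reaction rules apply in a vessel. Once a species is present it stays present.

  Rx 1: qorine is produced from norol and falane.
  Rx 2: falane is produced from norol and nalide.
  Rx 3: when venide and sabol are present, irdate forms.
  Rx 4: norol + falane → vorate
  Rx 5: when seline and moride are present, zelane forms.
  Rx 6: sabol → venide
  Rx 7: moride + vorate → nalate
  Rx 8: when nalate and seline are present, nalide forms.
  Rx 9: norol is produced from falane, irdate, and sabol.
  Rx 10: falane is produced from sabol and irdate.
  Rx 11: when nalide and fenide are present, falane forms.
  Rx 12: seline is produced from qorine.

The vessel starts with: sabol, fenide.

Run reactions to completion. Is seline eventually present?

sabol present → venide forms (Rx 6).
venide and sabol present → irdate forms (Rx 3).
sabol and irdate present → falane forms (Rx 10).
falane, irdate, and sabol present → norol forms (Rx 9).
norol and falane present → qorine forms (Rx 1).
qorine present → seline forms (Rx 12).

Yes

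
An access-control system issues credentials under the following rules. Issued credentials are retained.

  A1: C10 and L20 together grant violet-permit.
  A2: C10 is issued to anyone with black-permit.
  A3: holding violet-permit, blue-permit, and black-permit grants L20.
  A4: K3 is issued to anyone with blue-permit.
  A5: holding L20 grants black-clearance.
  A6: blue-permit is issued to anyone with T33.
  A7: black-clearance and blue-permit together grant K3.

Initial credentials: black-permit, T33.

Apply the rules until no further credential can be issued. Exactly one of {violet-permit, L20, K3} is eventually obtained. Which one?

K3

Holding T33 grants blue-permit (A6).
Holding blue-permit grants K3 (A4).
L20 would need violet-permit, blue-permit, and black-permit (A3), but violet-permit is never granted. violet-permit would need C10 and L20 (A1), but L20 is never granted.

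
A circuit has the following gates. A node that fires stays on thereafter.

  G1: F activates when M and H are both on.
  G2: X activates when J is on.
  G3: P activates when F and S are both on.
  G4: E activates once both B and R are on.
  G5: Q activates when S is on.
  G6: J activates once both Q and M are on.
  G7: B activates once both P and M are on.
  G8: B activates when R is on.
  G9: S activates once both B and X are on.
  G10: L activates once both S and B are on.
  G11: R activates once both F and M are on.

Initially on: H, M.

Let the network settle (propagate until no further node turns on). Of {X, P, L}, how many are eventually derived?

0

X would need J (G2), but J never turns on.
P would need F and S (G3), but S never turns on.
L would need S and B (G10), but S never turns on.
None of the 3 are reached.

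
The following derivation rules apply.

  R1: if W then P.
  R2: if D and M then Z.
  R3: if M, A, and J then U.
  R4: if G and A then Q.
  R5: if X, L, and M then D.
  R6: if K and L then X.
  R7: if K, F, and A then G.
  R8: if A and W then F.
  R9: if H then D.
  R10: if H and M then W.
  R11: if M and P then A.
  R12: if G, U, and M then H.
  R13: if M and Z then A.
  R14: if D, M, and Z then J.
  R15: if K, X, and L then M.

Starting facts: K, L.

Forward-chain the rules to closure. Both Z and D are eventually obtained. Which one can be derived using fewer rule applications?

D: From K and L, R6 gives X. From K, X, and L, R15 gives M. X, L, and M hold, so D follows (R5). [3 rule applications]
Z: K and L hold, so X follows (R6). K, X, and L hold, so M follows (R15). X, L, and M hold, so D follows (R5). From D and M, R2 gives Z. [4 rule applications]
D needs fewer.

D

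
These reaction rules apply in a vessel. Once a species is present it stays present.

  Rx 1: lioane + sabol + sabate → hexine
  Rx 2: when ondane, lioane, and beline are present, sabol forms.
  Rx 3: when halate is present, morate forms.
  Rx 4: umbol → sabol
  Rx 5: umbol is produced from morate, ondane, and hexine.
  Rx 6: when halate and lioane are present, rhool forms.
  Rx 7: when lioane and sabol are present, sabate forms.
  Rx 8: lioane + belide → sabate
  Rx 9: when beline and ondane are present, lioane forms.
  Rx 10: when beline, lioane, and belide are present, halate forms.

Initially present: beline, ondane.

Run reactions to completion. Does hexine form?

Yes

beline and ondane present → lioane forms (Rx 9).
ondane, lioane, and beline present → sabol forms (Rx 2).
lioane and sabol present → sabate forms (Rx 7).
lioane, sabol, and sabate present → hexine forms (Rx 1).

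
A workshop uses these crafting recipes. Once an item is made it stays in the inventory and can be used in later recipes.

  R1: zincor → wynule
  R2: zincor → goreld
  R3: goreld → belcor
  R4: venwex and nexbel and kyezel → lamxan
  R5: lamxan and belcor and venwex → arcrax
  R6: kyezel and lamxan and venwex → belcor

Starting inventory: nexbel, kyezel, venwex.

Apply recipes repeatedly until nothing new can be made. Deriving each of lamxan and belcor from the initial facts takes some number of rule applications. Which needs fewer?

lamxan: Using R4, venwex, nexbel, and kyezel make lamxan. [1 rule application]
belcor: Using R4, venwex, nexbel, and kyezel make lamxan. Using R6, kyezel, lamxan, and venwex make belcor. [2 rule applications]
lamxan needs fewer.

lamxan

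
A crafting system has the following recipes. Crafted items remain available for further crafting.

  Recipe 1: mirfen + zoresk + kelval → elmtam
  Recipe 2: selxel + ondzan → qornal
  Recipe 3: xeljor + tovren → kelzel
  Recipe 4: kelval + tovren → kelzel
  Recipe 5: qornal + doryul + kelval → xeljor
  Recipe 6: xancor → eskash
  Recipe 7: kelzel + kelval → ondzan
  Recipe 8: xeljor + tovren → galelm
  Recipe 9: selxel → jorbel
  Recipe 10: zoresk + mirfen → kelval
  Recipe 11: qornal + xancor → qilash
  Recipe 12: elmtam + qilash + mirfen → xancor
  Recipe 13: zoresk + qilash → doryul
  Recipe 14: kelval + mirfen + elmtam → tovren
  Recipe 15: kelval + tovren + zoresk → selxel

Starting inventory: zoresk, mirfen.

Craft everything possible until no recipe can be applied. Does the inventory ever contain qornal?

Using Recipe 10, zoresk and mirfen make kelval.
Using Recipe 1, mirfen, zoresk, and kelval make elmtam.
Using Recipe 14, kelval, mirfen, and elmtam make tovren.
kelval + tovren → kelzel (Recipe 4).
Using Recipe 15, kelval, tovren, and zoresk make selxel.
kelzel + kelval → ondzan (Recipe 7).
Using Recipe 2, selxel and ondzan make qornal.

Yes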